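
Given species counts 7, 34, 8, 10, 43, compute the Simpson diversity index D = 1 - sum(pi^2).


Total N = 7 + 34 + 8 + 10 + 43 = 102
Per-species terms:
  p = 7/102 = 0.068627; p^2 = 0.068627^2 = 0.004710
  p = 34/102 = 0.333333; p^2 = 0.333333^2 = 0.111111
  p = 8/102 = 0.078431; p^2 = 0.078431^2 = 0.006151
  p = 10/102 = 0.098039; p^2 = 0.098039^2 = 0.009612
  p = 43/102 = 0.421569; p^2 = 0.421569^2 = 0.177720
sum(p^2) = 0.004710 + 0.111111 + 0.006151 + 0.009612 + 0.177720 = 0.309304
D = 1 - 0.309304 = 0.690696 ≈ 0.6907

0.6907


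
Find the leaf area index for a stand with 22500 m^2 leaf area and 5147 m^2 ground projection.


LAI = 22500 / 5147 = 4.3715 ≈ 4.37

4.37


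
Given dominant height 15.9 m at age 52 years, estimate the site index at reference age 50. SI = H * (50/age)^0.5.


50/52 = 0.961538
(0.961538)^0.5 = 0.980580
SI = 15.9 * 0.980580 = 15.5912 ≈ 15.6 m

15.6 m


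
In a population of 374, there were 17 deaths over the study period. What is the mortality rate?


Mortality rate = 17 / 374 = 0.045455 ≈ 0.0455

0.0455


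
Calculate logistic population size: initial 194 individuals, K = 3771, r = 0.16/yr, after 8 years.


(K - N0)/N0 = (3771 - 194)/194 = 3577/194 = 18.4381
r*t = 0.16 * 8 = 1.28; exp(-1.28) = 0.278037
18.4381 * 0.278037 = 5.12647
1 + 5.12647 = 6.12647
N = 3771 / 6.12647 = 615.526 ≈ 616

616


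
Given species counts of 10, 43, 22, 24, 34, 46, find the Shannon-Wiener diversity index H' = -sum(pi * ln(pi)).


Total N = 10 + 43 + 22 + 24 + 34 + 46 = 179
Per-species terms:
  p = 10/179 = 0.055866; ln(p) = -2.884799; p*ln(p) = 0.055866 * (-2.884799) = -0.161162
  p = 43/179 = 0.240223; ln(p) = -1.426188; p*ln(p) = 0.240223 * (-1.426188) = -0.342603
  p = 22/179 = 0.122905; ln(p) = -2.096344; p*ln(p) = 0.122905 * (-2.096344) = -0.257651
  p = 24/179 = 0.134078; ln(p) = -2.009334; p*ln(p) = 0.134078 * (-2.009334) = -0.269407
  p = 34/179 = 0.189944; ln(p) = -1.661026; p*ln(p) = 0.189944 * (-1.661026) = -0.315502
  p = 46/179 = 0.256983; ln(p) = -1.358745; p*ln(p) = 0.256983 * (-1.358745) = -0.349174
sum(p*ln(p)) = (-0.161162) + (-0.342603) + (-0.257651) + (-0.269407) + (-0.315502) + (-0.349174) = -1.695499
H' = -(-1.695499) = 1.695499 ≈ 1.6955

1.6955


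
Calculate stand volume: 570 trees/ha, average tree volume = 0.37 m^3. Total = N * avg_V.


V_stand = 570 * 0.37 = 210.9 m^3/ha

210.9 m^3/ha


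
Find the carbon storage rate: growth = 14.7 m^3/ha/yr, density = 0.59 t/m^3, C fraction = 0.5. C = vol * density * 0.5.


C = 14.7 * 0.59 * 0.5 = 4.3365 ≈ 4.34 t C/ha/yr

4.34 t C/ha/yr


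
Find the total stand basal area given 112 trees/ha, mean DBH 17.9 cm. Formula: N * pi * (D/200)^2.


(D/200)^2 = (17.9/200)^2 = 0.0895^2 = 0.00801025
Individual BA = 3.141593 * 0.00801025 = 0.0251649 m^2
Stand BA = 112 * 0.0251649 = 2.81847 ≈ 2.82 m^2/ha

2.82 m^2/ha


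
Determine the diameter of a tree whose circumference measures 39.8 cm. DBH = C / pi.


DBH = C / pi = 39.8 / 3.141593 = 12.6687 ≈ 12.67 cm

12.67 cm


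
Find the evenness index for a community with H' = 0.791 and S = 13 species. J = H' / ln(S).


ln(13) = 2.56495
J = H' / ln(S) = 0.791 / 2.56495 = 0.308388 ≈ 0.3084

0.3084


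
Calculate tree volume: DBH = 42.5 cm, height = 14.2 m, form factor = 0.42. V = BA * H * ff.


(D/200)^2 = (42.5/200)^2 = 0.2125^2 = 0.04515625
BA = 3.141593 * 0.04515625 = 0.141863 m^2
V = 0.141863 * 14.2 * 0.42 = 0.846071 ≈ 0.846 m^3

0.846 m^3


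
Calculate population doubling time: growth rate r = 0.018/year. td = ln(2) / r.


td = ln(2) / 0.018 = 0.693147 / 0.018 = 38.5082 ≈ 38.5 years

38.5 years


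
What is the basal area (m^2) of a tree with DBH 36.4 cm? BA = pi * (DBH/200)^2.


D/200 = 36.4/200 = 0.182 m
(D/200)^2 = 0.182^2 = 0.033124
BA = 3.141593 * 0.033124 = 0.104062 ≈ 0.1041 m^2

0.1041 m^2


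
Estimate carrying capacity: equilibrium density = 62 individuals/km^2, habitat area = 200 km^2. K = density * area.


K = 62 * 200 = 12400 individuals

12400 individuals


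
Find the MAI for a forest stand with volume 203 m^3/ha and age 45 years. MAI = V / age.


MAI = 203 / 45 = 4.5111 ≈ 4.51 m^3/ha/yr

4.51 m^3/ha/yr


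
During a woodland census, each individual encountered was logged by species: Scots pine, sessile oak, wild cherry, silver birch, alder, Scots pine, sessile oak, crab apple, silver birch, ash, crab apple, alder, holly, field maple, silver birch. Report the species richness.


Total individuals logged = 15
Distinct species (count of individuals): Scots pine (2), sessile oak (2), wild cherry (1), silver birch (3), alder (2), crab apple (2), ash (1), holly (1), field maple (1)
Species richness = number of distinct species = 9

9


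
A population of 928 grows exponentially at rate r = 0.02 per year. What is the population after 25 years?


r*t = 0.02 * 25 = 0.5
exp(0.5) = 1.64872
N = 928 * 1.64872 = 1530.01 ≈ 1530

1530


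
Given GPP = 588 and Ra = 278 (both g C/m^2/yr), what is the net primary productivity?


NPP = GPP - Ra = 588 - 278 = 310 g C/m^2/yr

310 g C/m^2/yr


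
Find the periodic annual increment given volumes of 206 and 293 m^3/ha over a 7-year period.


PAI = (V2 - V1) / period = (293 - 206) / 7 = 87 / 7 = 12.4286 ≈ 12.43 m^3/ha/yr

12.43 m^3/ha/yr


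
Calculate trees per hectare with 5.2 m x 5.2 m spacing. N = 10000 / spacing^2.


N = 10000 / 5.2^2 = 10000 / 27.04 = 369.822 ≈ 370 trees/ha

370 trees/ha


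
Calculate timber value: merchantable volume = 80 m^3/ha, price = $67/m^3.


Value = 80 * 67 = $5360/ha

$5360/ha


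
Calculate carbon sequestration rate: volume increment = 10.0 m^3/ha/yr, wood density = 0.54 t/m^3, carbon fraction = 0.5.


C = 10.0 * 0.54 * 0.5 = 2.70 t C/ha/yr

2.70 t C/ha/yr


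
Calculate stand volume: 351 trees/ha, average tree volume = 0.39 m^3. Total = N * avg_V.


V_stand = 351 * 0.39 = 136.89 ≈ 136.9 m^3/ha

136.9 m^3/ha


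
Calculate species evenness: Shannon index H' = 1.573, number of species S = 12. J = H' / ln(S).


ln(12) = 2.48491
J = H' / ln(S) = 1.573 / 2.48491 = 0.633021 ≈ 0.6330

0.6330


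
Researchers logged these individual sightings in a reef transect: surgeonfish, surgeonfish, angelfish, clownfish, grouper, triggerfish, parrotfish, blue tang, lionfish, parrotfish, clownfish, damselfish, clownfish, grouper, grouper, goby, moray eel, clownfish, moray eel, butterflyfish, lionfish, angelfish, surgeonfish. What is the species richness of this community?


Total individuals logged = 23
Distinct species (count of individuals): surgeonfish (3), angelfish (2), clownfish (4), grouper (3), triggerfish (1), parrotfish (2), blue tang (1), lionfish (2), damselfish (1), goby (1), moray eel (2), butterflyfish (1)
Species richness = number of distinct species = 12

12


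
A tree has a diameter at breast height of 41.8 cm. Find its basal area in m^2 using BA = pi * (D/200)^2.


D/200 = 41.8/200 = 0.209 m
(D/200)^2 = 0.209^2 = 0.043681
BA = 3.141593 * 0.043681 = 0.137228 ≈ 0.1372 m^2

0.1372 m^2


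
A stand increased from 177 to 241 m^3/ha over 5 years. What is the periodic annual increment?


PAI = (V2 - V1) / period = (241 - 177) / 5 = 64 / 5 = 12.80 m^3/ha/yr

12.80 m^3/ha/yr


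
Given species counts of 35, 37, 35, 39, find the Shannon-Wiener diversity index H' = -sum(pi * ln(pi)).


Total N = 35 + 37 + 35 + 39 = 146
Per-species terms:
  p = 35/146 = 0.239726; ln(p) = -1.428259; p*ln(p) = 0.239726 * (-1.428259) = -0.342391
  p = 37/146 = 0.253425; ln(p) = -1.372687; p*ln(p) = 0.253425 * (-1.372687) = -0.347873
  p = 35/146 = 0.239726; ln(p) = -1.428259; p*ln(p) = 0.239726 * (-1.428259) = -0.342391
  p = 39/146 = 0.267123; ln(p) = -1.320046; p*ln(p) = 0.267123 * (-1.320046) = -0.352615
sum(p*ln(p)) = (-0.342391) + (-0.347873) + (-0.342391) + (-0.352615) = -1.385270
H' = -(-1.385270) = 1.385270 ≈ 1.3853

1.3853


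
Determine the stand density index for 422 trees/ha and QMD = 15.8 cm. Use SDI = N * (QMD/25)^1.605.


QMD/25 = 15.8/25 = 0.632
(0.632)^1.605 = exp(1.605 * ln(0.632)) = exp(1.605 * (-0.458866)) = exp(-0.736480) = 0.478796
SDI = 422 * 0.478796 = 202.052 ≈ 202

202


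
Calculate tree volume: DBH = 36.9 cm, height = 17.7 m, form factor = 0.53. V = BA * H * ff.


(D/200)^2 = (36.9/200)^2 = 0.1845^2 = 0.03404025
BA = 3.141593 * 0.03404025 = 0.106941 m^2
V = 0.106941 * 17.7 * 0.53 = 1.00321 ≈ 1.003 m^3

1.003 m^3


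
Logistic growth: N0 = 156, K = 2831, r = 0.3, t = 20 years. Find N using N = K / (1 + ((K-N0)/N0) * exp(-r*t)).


(K - N0)/N0 = (2831 - 156)/156 = 2675/156 = 17.1474
r*t = 0.3 * 20 = 6; exp(-6) = 0.00247875
17.1474 * 0.00247875 = 0.0425041
1 + 0.0425041 = 1.04250
N = 2831 / 1.04250 = 2715.59 ≈ 2716

2716


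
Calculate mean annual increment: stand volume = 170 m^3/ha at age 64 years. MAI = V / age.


MAI = 170 / 64 = 2.6563 ≈ 2.66 m^3/ha/yr

2.66 m^3/ha/yr


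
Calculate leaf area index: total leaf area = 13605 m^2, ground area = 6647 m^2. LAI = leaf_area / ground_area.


LAI = 13605 / 6647 = 2.0468 ≈ 2.05

2.05


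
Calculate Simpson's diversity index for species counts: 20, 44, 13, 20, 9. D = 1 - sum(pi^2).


Total N = 20 + 44 + 13 + 20 + 9 = 106
Per-species terms:
  p = 20/106 = 0.188679; p^2 = 0.188679^2 = 0.035600
  p = 44/106 = 0.415094; p^2 = 0.415094^2 = 0.172303
  p = 13/106 = 0.122642; p^2 = 0.122642^2 = 0.015041
  p = 20/106 = 0.188679; p^2 = 0.188679^2 = 0.035600
  p = 9/106 = 0.084906; p^2 = 0.084906^2 = 0.007209
sum(p^2) = 0.035600 + 0.172303 + 0.015041 + 0.035600 + 0.007209 = 0.265753
D = 1 - 0.265753 = 0.734247 ≈ 0.7342

0.7342


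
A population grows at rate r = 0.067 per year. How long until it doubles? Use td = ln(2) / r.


td = ln(2) / 0.067 = 0.693147 / 0.067 = 10.3455 ≈ 10.3 years

10.3 years


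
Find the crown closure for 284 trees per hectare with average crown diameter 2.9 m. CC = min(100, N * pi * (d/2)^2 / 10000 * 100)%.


(d/2)^2 = (2.9/2)^2 = 1.45^2 = 2.1025
Crown area = 3.141593 * 2.1025 = 6.60520 m^2
N * area / 10000 * 100 = 284 * 6.60520 / 10000 * 100 = 18.7588
CC = min(100, 18.7588) = 18.7588 ≈ 18.8%

18.8%


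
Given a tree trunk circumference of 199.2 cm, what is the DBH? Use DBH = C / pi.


DBH = C / pi = 199.2 / 3.141593 = 63.4073 ≈ 63.41 cm

63.41 cm


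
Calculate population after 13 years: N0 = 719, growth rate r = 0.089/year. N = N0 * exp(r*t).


r*t = 0.089 * 13 = 1.157
exp(1.157) = 3.18038
N = 719 * 3.18038 = 2286.69 ≈ 2287

2287


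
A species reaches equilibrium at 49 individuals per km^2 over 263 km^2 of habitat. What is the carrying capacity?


K = 49 * 263 = 12887 individuals

12887 individuals


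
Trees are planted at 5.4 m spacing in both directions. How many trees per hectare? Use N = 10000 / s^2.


N = 10000 / 5.4^2 = 10000 / 29.16 = 342.936 ≈ 343 trees/ha

343 trees/ha


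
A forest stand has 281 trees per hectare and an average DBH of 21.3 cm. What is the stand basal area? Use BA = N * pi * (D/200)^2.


(D/200)^2 = (21.3/200)^2 = 0.1065^2 = 0.01134225
Individual BA = 3.141593 * 0.01134225 = 0.0356327 m^2
Stand BA = 281 * 0.0356327 = 10.0128 ≈ 10.01 m^2/ha

10.01 m^2/ha


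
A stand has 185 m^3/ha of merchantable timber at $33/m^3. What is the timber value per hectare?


Value = 185 * 33 = $6105/ha

$6105/ha


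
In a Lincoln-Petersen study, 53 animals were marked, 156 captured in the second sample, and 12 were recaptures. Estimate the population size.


N = M * C / R = 53 * 156 / 12 = 8268 / 12 = 689

689 individuals


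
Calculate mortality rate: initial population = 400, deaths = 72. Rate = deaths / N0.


Mortality rate = 72 / 400 = 0.1800

0.1800


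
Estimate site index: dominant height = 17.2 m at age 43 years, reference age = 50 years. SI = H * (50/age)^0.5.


50/43 = 1.16279
(1.16279)^0.5 = 1.07833
SI = 17.2 * 1.07833 = 18.5473 ≈ 18.5 m

18.5 m


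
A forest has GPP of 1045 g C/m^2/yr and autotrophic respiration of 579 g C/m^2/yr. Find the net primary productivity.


NPP = GPP - Ra = 1045 - 579 = 466 g C/m^2/yr

466 g C/m^2/yr


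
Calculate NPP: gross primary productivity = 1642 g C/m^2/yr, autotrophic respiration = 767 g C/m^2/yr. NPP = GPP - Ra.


NPP = GPP - Ra = 1642 - 767 = 875 g C/m^2/yr

875 g C/m^2/yr


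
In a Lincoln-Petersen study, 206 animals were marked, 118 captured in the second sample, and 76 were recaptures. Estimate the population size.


N = M * C / R = 206 * 118 / 76 = 24308 / 76 = 319.84 ≈ 320

320 individuals


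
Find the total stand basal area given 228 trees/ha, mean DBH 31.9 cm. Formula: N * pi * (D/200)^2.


(D/200)^2 = (31.9/200)^2 = 0.1595^2 = 0.02544025
Individual BA = 3.141593 * 0.02544025 = 0.0799229 m^2
Stand BA = 228 * 0.0799229 = 18.2224 ≈ 18.22 m^2/ha

18.22 m^2/ha


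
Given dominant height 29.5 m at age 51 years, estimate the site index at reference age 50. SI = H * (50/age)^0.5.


50/51 = 0.980392
(0.980392)^0.5 = 0.990147
SI = 29.5 * 0.990147 = 29.2093 ≈ 29.2 m

29.2 m


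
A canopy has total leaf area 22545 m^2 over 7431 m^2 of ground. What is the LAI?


LAI = 22545 / 7431 = 3.0339 ≈ 3.03

3.03


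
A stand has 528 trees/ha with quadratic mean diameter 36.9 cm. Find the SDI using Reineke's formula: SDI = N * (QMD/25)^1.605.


QMD/25 = 36.9/25 = 1.476
(1.476)^1.605 = exp(1.605 * ln(1.476)) = exp(1.605 * 0.389336) = exp(0.624884) = 1.86803
SDI = 528 * 1.86803 = 986.320 ≈ 986

986


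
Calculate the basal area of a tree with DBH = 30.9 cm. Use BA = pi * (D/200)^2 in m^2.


D/200 = 30.9/200 = 0.1545 m
(D/200)^2 = 0.1545^2 = 0.02387025
BA = 3.141593 * 0.02387025 = 0.0749906 ≈ 0.0750 m^2

0.0750 m^2


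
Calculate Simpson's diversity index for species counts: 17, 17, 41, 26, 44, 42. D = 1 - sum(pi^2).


Total N = 17 + 17 + 41 + 26 + 44 + 42 = 187
Per-species terms:
  p = 17/187 = 0.090909; p^2 = 0.090909^2 = 0.008264
  p = 17/187 = 0.090909; p^2 = 0.090909^2 = 0.008264
  p = 41/187 = 0.219251; p^2 = 0.219251^2 = 0.048071
  p = 26/187 = 0.139037; p^2 = 0.139037^2 = 0.019331
  p = 44/187 = 0.235294; p^2 = 0.235294^2 = 0.055363
  p = 42/187 = 0.224599; p^2 = 0.224599^2 = 0.050445
sum(p^2) = 0.008264 + 0.008264 + 0.048071 + 0.019331 + 0.055363 + 0.050445 = 0.189738
D = 1 - 0.189738 = 0.810262 ≈ 0.8103

0.8103


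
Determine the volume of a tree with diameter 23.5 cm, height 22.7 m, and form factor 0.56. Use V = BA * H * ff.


(D/200)^2 = (23.5/200)^2 = 0.1175^2 = 0.01380625
BA = 3.141593 * 0.01380625 = 0.0433736 m^2
V = 0.0433736 * 22.7 * 0.56 = 0.551365 ≈ 0.551 m^3

0.551 m^3


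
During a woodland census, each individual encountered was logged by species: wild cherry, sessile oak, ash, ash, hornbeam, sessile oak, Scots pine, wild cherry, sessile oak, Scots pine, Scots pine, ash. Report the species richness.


Total individuals logged = 12
Distinct species (count of individuals): wild cherry (2), sessile oak (3), ash (3), hornbeam (1), Scots pine (3)
Species richness = number of distinct species = 5

5


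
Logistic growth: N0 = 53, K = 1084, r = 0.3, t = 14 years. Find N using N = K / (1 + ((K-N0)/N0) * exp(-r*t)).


(K - N0)/N0 = (1084 - 53)/53 = 1031/53 = 19.4528
r*t = 0.3 * 14 = 4.2; exp(-4.2) = 0.0149956
19.4528 * 0.0149956 = 0.291706
1 + 0.291706 = 1.29171
N = 1084 / 1.29171 = 839.198 ≈ 839

839


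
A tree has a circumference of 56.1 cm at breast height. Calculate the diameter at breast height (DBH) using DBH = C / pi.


DBH = C / pi = 56.1 / 3.141593 = 17.8572 ≈ 17.86 cm

17.86 cm


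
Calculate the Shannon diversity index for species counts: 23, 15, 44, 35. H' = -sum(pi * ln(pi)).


Total N = 23 + 15 + 44 + 35 = 117
Per-species terms:
  p = 23/117 = 0.196581; ln(p) = -1.626681; p*ln(p) = 0.196581 * (-1.626681) = -0.319775
  p = 15/117 = 0.128205; ln(p) = -2.054125; p*ln(p) = 0.128205 * (-2.054125) = -0.263349
  p = 44/117 = 0.376068; ln(p) = -0.977985; p*ln(p) = 0.376068 * (-0.977985) = -0.367789
  p = 35/117 = 0.299145; ln(p) = -1.206827; p*ln(p) = 0.299145 * (-1.206827) = -0.361016
sum(p*ln(p)) = (-0.319775) + (-0.263349) + (-0.367789) + (-0.361016) = -1.311929
H' = -(-1.311929) = 1.311929 ≈ 1.3119

1.3119


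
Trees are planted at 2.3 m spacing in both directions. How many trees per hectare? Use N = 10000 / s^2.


N = 10000 / 2.3^2 = 10000 / 5.29 = 1890.36 ≈ 1890 trees/ha

1890 trees/ha


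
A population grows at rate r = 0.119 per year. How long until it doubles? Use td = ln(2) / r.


td = ln(2) / 0.119 = 0.693147 / 0.119 = 5.82476 ≈ 5.8 years

5.8 years


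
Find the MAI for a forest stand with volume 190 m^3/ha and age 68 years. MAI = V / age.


MAI = 190 / 68 = 2.7941 ≈ 2.79 m^3/ha/yr

2.79 m^3/ha/yr


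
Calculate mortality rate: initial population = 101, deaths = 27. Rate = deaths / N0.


Mortality rate = 27 / 101 = 0.267327 ≈ 0.2673

0.2673


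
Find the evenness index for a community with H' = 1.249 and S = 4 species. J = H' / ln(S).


ln(4) = 1.38629
J = H' / ln(S) = 1.249 / 1.38629 = 0.900966 ≈ 0.9010

0.9010


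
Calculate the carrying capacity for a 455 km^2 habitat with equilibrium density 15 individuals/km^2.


K = 15 * 455 = 6825 individuals

6825 individuals


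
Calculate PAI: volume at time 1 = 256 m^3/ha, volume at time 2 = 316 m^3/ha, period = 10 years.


PAI = (V2 - V1) / period = (316 - 256) / 10 = 60 / 10 = 6.00 m^3/ha/yr

6.00 m^3/ha/yr


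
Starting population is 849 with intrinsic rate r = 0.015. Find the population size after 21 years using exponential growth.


r*t = 0.015 * 21 = 0.315
exp(0.315) = 1.37026
N = 849 * 1.37026 = 1163.35 ≈ 1163

1163


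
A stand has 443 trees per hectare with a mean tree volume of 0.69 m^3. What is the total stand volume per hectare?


V_stand = 443 * 0.69 = 305.67 ≈ 305.7 m^3/ha

305.7 m^3/ha


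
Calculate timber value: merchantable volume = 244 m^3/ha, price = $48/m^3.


Value = 244 * 48 = $11712/ha

$11712/ha


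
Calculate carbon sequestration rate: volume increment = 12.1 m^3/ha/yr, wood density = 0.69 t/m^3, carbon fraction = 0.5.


C = 12.1 * 0.69 * 0.5 = 4.1745 ≈ 4.17 t C/ha/yr

4.17 t C/ha/yr


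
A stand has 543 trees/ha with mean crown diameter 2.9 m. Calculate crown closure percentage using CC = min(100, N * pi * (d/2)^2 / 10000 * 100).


(d/2)^2 = (2.9/2)^2 = 1.45^2 = 2.1025
Crown area = 3.141593 * 2.1025 = 6.60520 m^2
N * area / 10000 * 100 = 543 * 6.60520 / 10000 * 100 = 35.8662
CC = min(100, 35.8662) = 35.8662 ≈ 35.9%

35.9%


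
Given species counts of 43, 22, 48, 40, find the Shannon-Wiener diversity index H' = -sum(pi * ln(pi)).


Total N = 43 + 22 + 48 + 40 = 153
Per-species terms:
  p = 43/153 = 0.281046; ln(p) = -1.269237; p*ln(p) = 0.281046 * (-1.269237) = -0.356714
  p = 22/153 = 0.143791; ln(p) = -1.939394; p*ln(p) = 0.143791 * (-1.939394) = -0.278867
  p = 48/153 = 0.313725; ln(p) = -1.159238; p*ln(p) = 0.313725 * (-1.159238) = -0.363682
  p = 40/153 = 0.261438; ln(p) = -1.341558; p*ln(p) = 0.261438 * (-1.341558) = -0.350734
sum(p*ln(p)) = (-0.356714) + (-0.278867) + (-0.363682) + (-0.350734) = -1.349997
H' = -(-1.349997) = 1.349997 ≈ 1.3500

1.3500


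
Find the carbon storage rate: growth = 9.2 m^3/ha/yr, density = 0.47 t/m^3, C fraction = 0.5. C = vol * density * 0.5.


C = 9.2 * 0.47 * 0.5 = 2.162 ≈ 2.16 t C/ha/yr

2.16 t C/ha/yr


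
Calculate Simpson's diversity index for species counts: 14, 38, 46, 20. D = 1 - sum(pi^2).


Total N = 14 + 38 + 46 + 20 = 118
Per-species terms:
  p = 14/118 = 0.118644; p^2 = 0.118644^2 = 0.014076
  p = 38/118 = 0.322034; p^2 = 0.322034^2 = 0.103706
  p = 46/118 = 0.389831; p^2 = 0.389831^2 = 0.151968
  p = 20/118 = 0.169492; p^2 = 0.169492^2 = 0.028728
sum(p^2) = 0.014076 + 0.103706 + 0.151968 + 0.028728 = 0.298478
D = 1 - 0.298478 = 0.701522 ≈ 0.7015

0.7015


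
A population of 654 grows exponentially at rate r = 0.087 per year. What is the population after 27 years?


r*t = 0.087 * 27 = 2.349
exp(2.349) = 10.4751
N = 654 * 10.4751 = 6850.72 ≈ 6851

6851


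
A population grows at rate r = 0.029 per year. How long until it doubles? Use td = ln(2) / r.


td = ln(2) / 0.029 = 0.693147 / 0.029 = 23.9016 ≈ 23.9 years

23.9 years


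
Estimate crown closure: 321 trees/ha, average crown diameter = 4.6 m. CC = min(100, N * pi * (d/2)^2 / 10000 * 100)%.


(d/2)^2 = (4.6/2)^2 = 2.3^2 = 5.29
Crown area = 3.141593 * 5.29 = 16.6190 m^2
N * area / 10000 * 100 = 321 * 16.6190 / 10000 * 100 = 53.3470
CC = min(100, 53.3470) = 53.3470 ≈ 53.3%

53.3%


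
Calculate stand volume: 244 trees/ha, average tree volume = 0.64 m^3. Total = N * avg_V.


V_stand = 244 * 0.64 = 156.16 ≈ 156.2 m^3/ha

156.2 m^3/ha


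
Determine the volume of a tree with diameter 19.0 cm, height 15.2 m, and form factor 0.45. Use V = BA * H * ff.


(D/200)^2 = (19.0/200)^2 = 0.095^2 = 0.009025
BA = 3.141593 * 0.009025 = 0.0283529 m^2
V = 0.0283529 * 15.2 * 0.45 = 0.193934 ≈ 0.194 m^3

0.194 m^3


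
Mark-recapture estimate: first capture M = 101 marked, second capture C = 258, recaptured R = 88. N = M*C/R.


N = M * C / R = 101 * 258 / 88 = 26058 / 88 = 296.11 ≈ 296

296 individuals


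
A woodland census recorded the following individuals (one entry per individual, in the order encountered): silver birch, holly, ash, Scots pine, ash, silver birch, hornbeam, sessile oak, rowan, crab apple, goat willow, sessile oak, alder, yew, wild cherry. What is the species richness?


Total individuals logged = 15
Distinct species (count of individuals): silver birch (2), holly (1), ash (2), Scots pine (1), hornbeam (1), sessile oak (2), rowan (1), crab apple (1), goat willow (1), alder (1), yew (1), wild cherry (1)
Species richness = number of distinct species = 12

12


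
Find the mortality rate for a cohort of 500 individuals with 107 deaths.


Mortality rate = 107 / 500 = 0.2140

0.2140


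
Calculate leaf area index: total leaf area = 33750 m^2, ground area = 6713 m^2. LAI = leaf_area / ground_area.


LAI = 33750 / 6713 = 5.0276 ≈ 5.03

5.03


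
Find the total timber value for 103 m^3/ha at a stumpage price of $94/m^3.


Value = 103 * 94 = $9682/ha

$9682/ha


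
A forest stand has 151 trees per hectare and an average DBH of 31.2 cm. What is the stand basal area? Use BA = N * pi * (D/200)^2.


(D/200)^2 = (31.2/200)^2 = 0.156^2 = 0.024336
Individual BA = 3.141593 * 0.024336 = 0.0764538 m^2
Stand BA = 151 * 0.0764538 = 11.5445 ≈ 11.54 m^2/ha

11.54 m^2/ha


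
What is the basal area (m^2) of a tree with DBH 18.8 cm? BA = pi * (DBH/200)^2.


D/200 = 18.8/200 = 0.094 m
(D/200)^2 = 0.094^2 = 0.008836
BA = 3.141593 * 0.008836 = 0.0277591 ≈ 0.0278 m^2

0.0278 m^2


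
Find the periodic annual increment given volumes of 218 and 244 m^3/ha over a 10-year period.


PAI = (V2 - V1) / period = (244 - 218) / 10 = 26 / 10 = 2.60 m^3/ha/yr

2.60 m^3/ha/yr


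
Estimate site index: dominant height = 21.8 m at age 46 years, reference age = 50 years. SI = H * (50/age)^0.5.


50/46 = 1.08696
(1.08696)^0.5 = 1.04257
SI = 21.8 * 1.04257 = 22.7280 ≈ 22.7 m

22.7 m


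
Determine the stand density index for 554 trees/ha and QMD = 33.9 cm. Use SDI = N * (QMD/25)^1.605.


QMD/25 = 33.9/25 = 1.356
(1.356)^1.605 = exp(1.605 * ln(1.356)) = exp(1.605 * 0.304539) = exp(0.488785) = 1.63033
SDI = 554 * 1.63033 = 903.203 ≈ 903

903


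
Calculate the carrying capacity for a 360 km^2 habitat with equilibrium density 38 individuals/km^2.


K = 38 * 360 = 13680 individuals

13680 individuals


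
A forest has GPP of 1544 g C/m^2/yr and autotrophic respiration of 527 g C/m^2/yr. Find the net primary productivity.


NPP = GPP - Ra = 1544 - 527 = 1017 g C/m^2/yr

1017 g C/m^2/yr


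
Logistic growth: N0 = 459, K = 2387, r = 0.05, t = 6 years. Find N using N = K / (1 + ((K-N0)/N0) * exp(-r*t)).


(K - N0)/N0 = (2387 - 459)/459 = 1928/459 = 4.20044
r*t = 0.05 * 6 = 0.3; exp(-0.3) = 0.740818
4.20044 * 0.740818 = 3.11176
1 + 3.11176 = 4.11176
N = 2387 / 4.11176 = 580.530 ≈ 581

581


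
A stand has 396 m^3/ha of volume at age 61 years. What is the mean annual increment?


MAI = 396 / 61 = 6.4918 ≈ 6.49 m^3/ha/yr

6.49 m^3/ha/yr


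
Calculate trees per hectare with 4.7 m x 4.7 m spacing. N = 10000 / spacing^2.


N = 10000 / 4.7^2 = 10000 / 22.09 = 452.694 ≈ 453 trees/ha

453 trees/ha


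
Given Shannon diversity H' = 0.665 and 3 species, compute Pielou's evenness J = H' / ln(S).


ln(3) = 1.09861
J = H' / ln(S) = 0.665 / 1.09861 = 0.605310 ≈ 0.6053

0.6053


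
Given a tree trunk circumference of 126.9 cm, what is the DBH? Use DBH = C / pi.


DBH = C / pi = 126.9 / 3.141593 = 40.3935 ≈ 40.39 cm

40.39 cm


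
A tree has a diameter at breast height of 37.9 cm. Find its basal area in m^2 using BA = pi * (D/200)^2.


D/200 = 37.9/200 = 0.1895 m
(D/200)^2 = 0.1895^2 = 0.03591025
BA = 3.141593 * 0.03591025 = 0.112815 ≈ 0.1128 m^2

0.1128 m^2


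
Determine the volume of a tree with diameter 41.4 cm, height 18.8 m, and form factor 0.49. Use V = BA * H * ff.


(D/200)^2 = (41.4/200)^2 = 0.207^2 = 0.042849
BA = 3.141593 * 0.042849 = 0.134614 m^2
V = 0.134614 * 18.8 * 0.49 = 1.24006 ≈ 1.240 m^3

1.240 m^3


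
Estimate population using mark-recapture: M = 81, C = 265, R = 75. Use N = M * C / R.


N = M * C / R = 81 * 265 / 75 = 21465 / 75 = 286.20 ≈ 286

286 individuals


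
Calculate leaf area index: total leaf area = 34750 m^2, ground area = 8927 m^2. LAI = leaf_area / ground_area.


LAI = 34750 / 8927 = 3.8927 ≈ 3.89

3.89


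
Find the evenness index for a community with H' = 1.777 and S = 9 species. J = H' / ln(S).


ln(9) = 2.19722
J = H' / ln(S) = 1.777 / 2.19722 = 0.808749 ≈ 0.8087

0.8087


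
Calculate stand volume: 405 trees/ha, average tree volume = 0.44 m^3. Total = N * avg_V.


V_stand = 405 * 0.44 = 178.2 m^3/ha

178.2 m^3/ha


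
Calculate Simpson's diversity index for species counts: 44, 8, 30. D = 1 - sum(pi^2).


Total N = 44 + 8 + 30 = 82
Per-species terms:
  p = 44/82 = 0.536585; p^2 = 0.536585^2 = 0.287923
  p = 8/82 = 0.097561; p^2 = 0.097561^2 = 0.009518
  p = 30/82 = 0.365854; p^2 = 0.365854^2 = 0.133849
sum(p^2) = 0.287923 + 0.009518 + 0.133849 = 0.431290
D = 1 - 0.431290 = 0.568710 ≈ 0.5687

0.5687


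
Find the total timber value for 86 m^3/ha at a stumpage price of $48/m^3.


Value = 86 * 48 = $4128/ha

$4128/ha


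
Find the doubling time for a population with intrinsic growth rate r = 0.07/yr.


td = ln(2) / 0.07 = 0.693147 / 0.07 = 9.90210 ≈ 9.9 years

9.9 years


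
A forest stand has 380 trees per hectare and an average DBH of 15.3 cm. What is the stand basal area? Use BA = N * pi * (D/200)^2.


(D/200)^2 = (15.3/200)^2 = 0.0765^2 = 0.00585225
Individual BA = 3.141593 * 0.00585225 = 0.0183854 m^2
Stand BA = 380 * 0.0183854 = 6.98645 ≈ 6.99 m^2/ha

6.99 m^2/ha


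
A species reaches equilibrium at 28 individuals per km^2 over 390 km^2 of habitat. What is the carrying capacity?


K = 28 * 390 = 10920 individuals

10920 individuals


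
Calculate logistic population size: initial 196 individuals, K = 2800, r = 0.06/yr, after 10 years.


(K - N0)/N0 = (2800 - 196)/196 = 2604/196 = 13.2857
r*t = 0.06 * 10 = 0.6; exp(-0.6) = 0.548812
13.2857 * 0.548812 = 7.29135
1 + 7.29135 = 8.29135
N = 2800 / 8.29135 = 337.701 ≈ 338

338


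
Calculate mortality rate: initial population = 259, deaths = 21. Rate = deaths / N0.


Mortality rate = 21 / 259 = 0.081081 ≈ 0.0811

0.0811


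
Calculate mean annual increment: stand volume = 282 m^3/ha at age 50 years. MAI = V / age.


MAI = 282 / 50 = 5.64 m^3/ha/yr

5.64 m^3/ha/yr


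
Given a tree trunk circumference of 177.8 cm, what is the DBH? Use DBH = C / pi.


DBH = C / pi = 177.8 / 3.141593 = 56.5955 ≈ 56.60 cm

56.60 cm


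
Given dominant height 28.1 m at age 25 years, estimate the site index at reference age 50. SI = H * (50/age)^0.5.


50/25 = 2.00000
(2.00000)^0.5 = 1.41421
SI = 28.1 * 1.41421 = 39.7393 ≈ 39.7 m

39.7 m


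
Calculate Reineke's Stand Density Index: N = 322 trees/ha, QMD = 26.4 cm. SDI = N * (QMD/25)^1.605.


QMD/25 = 26.4/25 = 1.056
(1.056)^1.605 = exp(1.605 * ln(1.056)) = exp(1.605 * 0.0544882) = exp(0.0874536) = 1.09139
SDI = 322 * 1.09139 = 351.428 ≈ 351

351


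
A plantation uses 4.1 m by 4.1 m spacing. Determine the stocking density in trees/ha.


N = 10000 / 4.1^2 = 10000 / 16.81 = 594.884 ≈ 595 trees/ha

595 trees/ha


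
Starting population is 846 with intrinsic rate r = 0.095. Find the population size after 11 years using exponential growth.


r*t = 0.095 * 11 = 1.045
exp(1.045) = 2.84340
N = 846 * 2.84340 = 2405.52 ≈ 2406

2406


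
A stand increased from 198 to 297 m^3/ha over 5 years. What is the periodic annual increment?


PAI = (V2 - V1) / period = (297 - 198) / 5 = 99 / 5 = 19.80 m^3/ha/yr

19.80 m^3/ha/yr


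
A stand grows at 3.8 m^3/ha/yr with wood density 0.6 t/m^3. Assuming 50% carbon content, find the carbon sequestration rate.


C = 3.8 * 0.6 * 0.5 = 1.14 t C/ha/yr

1.14 t C/ha/yr


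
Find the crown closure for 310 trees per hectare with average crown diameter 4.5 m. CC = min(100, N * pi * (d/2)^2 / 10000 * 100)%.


(d/2)^2 = (4.5/2)^2 = 2.25^2 = 5.0625
Crown area = 3.141593 * 5.0625 = 15.9043 m^2
N * area / 10000 * 100 = 310 * 15.9043 / 10000 * 100 = 49.3033
CC = min(100, 49.3033) = 49.3033 ≈ 49.3%

49.3%


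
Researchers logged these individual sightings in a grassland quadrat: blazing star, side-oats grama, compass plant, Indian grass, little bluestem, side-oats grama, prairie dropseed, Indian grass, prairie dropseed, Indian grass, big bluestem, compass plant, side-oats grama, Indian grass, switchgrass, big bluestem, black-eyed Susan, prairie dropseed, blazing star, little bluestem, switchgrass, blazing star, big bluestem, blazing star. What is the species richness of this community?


Total individuals logged = 24
Distinct species (count of individuals): blazing star (4), side-oats grama (3), compass plant (2), Indian grass (4), little bluestem (2), prairie dropseed (3), big bluestem (3), switchgrass (2), black-eyed Susan (1)
Species richness = number of distinct species = 9

9


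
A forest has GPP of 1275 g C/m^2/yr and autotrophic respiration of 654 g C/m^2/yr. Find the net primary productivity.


NPP = GPP - Ra = 1275 - 654 = 621 g C/m^2/yr

621 g C/m^2/yr


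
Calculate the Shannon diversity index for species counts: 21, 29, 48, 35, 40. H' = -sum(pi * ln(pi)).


Total N = 21 + 29 + 48 + 35 + 40 = 173
Per-species terms:
  p = 21/173 = 0.121387; ln(p) = -2.108771; p*ln(p) = 0.121387 * (-2.108771) = -0.255977
  p = 29/173 = 0.167630; ln(p) = -1.785996; p*ln(p) = 0.167630 * (-1.785996) = -0.299387
  p = 48/173 = 0.277457; ln(p) = -1.282089; p*ln(p) = 0.277457 * (-1.282089) = -0.355725
  p = 35/173 = 0.202312; ln(p) = -1.597944; p*ln(p) = 0.202312 * (-1.597944) = -0.323283
  p = 40/173 = 0.231214; ln(p) = -1.464412; p*ln(p) = 0.231214 * (-1.464412) = -0.338593
sum(p*ln(p)) = (-0.255977) + (-0.299387) + (-0.355725) + (-0.323283) + (-0.338593) = -1.572965
H' = -(-1.572965) = 1.572965 ≈ 1.5730

1.5730


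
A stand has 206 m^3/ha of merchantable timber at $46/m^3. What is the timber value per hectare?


Value = 206 * 46 = $9476/ha

$9476/ha


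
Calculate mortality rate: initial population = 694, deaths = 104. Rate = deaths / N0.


Mortality rate = 104 / 694 = 0.149856 ≈ 0.1499

0.1499


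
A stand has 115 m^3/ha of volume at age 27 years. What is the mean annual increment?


MAI = 115 / 27 = 4.2593 ≈ 4.26 m^3/ha/yr

4.26 m^3/ha/yr


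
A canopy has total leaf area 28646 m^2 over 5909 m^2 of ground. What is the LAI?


LAI = 28646 / 5909 = 4.8479 ≈ 4.85

4.85


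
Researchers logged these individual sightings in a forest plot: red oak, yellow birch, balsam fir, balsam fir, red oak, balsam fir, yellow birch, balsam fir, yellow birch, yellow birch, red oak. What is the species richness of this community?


Total individuals logged = 11
Distinct species (count of individuals): red oak (3), yellow birch (4), balsam fir (4)
Species richness = number of distinct species = 3

3


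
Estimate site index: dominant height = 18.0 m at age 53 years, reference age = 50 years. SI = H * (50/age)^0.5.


50/53 = 0.943396
(0.943396)^0.5 = 0.971286
SI = 18.0 * 0.971286 = 17.4831 ≈ 17.5 m

17.5 m


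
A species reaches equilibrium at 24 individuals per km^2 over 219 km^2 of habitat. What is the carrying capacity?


K = 24 * 219 = 5256 individuals

5256 individuals


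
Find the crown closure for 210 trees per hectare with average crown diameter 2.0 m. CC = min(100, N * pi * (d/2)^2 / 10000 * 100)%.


(d/2)^2 = (2.0/2)^2 = 1^2 = 1
Crown area = 3.141593 * 1 = 3.14159 m^2
N * area / 10000 * 100 = 210 * 3.14159 / 10000 * 100 = 6.59734
CC = min(100, 6.59734) = 6.59734 ≈ 6.6%

6.6%


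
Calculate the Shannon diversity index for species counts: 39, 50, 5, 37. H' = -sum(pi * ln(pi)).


Total N = 39 + 50 + 5 + 37 = 131
Per-species terms:
  p = 39/131 = 0.297710; ln(p) = -1.211635; p*ln(p) = 0.297710 * (-1.211635) = -0.360716
  p = 50/131 = 0.381679; ln(p) = -0.963175; p*ln(p) = 0.381679 * (-0.963175) = -0.367624
  p = 5/131 = 0.038168; ln(p) = -3.265758; p*ln(p) = 0.038168 * (-3.265758) = -0.124647
  p = 37/131 = 0.282443; ln(p) = -1.264279; p*ln(p) = 0.282443 * (-1.264279) = -0.357087
sum(p*ln(p)) = (-0.360716) + (-0.367624) + (-0.124647) + (-0.357087) = -1.210074
H' = -(-1.210074) = 1.210074 ≈ 1.2101

1.2101


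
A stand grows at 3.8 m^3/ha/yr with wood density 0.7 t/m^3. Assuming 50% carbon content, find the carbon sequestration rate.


C = 3.8 * 0.7 * 0.5 = 1.33 t C/ha/yr

1.33 t C/ha/yr


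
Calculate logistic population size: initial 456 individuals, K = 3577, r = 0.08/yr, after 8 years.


(K - N0)/N0 = (3577 - 456)/456 = 3121/456 = 6.84430
r*t = 0.08 * 8 = 0.64; exp(-0.64) = 0.527292
6.84430 * 0.527292 = 3.60894
1 + 3.60894 = 4.60894
N = 3577 / 4.60894 = 776.100 ≈ 776

776


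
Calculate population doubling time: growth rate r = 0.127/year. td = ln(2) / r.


td = ln(2) / 0.127 = 0.693147 / 0.127 = 5.45785 ≈ 5.5 years

5.5 years


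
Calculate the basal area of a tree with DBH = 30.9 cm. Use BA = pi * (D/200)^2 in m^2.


D/200 = 30.9/200 = 0.1545 m
(D/200)^2 = 0.1545^2 = 0.02387025
BA = 3.141593 * 0.02387025 = 0.0749906 ≈ 0.0750 m^2

0.0750 m^2


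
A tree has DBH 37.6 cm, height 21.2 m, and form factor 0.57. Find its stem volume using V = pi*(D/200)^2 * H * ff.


(D/200)^2 = (37.6/200)^2 = 0.188^2 = 0.035344
BA = 3.141593 * 0.035344 = 0.111036 m^2
V = 0.111036 * 21.2 * 0.57 = 1.34176 ≈ 1.342 m^3

1.342 m^3


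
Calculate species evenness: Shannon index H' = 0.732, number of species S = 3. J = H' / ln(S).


ln(3) = 1.09861
J = H' / ln(S) = 0.732 / 1.09861 = 0.666297 ≈ 0.6663

0.6663


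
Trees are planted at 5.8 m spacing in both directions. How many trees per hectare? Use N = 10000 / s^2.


N = 10000 / 5.8^2 = 10000 / 33.64 = 297.265 ≈ 297 trees/ha

297 trees/ha


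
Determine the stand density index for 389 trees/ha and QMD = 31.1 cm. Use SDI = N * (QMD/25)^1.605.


QMD/25 = 31.1/25 = 1.244
(1.244)^1.605 = exp(1.605 * ln(1.244)) = exp(1.605 * 0.218332) = exp(0.350423) = 1.41967
SDI = 389 * 1.41967 = 552.252 ≈ 552

552


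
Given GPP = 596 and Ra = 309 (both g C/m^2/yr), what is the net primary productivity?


NPP = GPP - Ra = 596 - 309 = 287 g C/m^2/yr

287 g C/m^2/yr


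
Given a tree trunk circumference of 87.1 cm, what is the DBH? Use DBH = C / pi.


DBH = C / pi = 87.1 / 3.141593 = 27.7248 ≈ 27.72 cm

27.72 cm


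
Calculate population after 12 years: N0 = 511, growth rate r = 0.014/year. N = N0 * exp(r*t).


r*t = 0.014 * 12 = 0.168
exp(0.168) = 1.18294
N = 511 * 1.18294 = 604.482 ≈ 604

604


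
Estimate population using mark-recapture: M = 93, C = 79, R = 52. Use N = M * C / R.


N = M * C / R = 93 * 79 / 52 = 7347 / 52 = 141.29 ≈ 141

141 individuals


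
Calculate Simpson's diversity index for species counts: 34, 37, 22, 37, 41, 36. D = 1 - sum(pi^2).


Total N = 34 + 37 + 22 + 37 + 41 + 36 = 207
Per-species terms:
  p = 34/207 = 0.164251; p^2 = 0.164251^2 = 0.026978
  p = 37/207 = 0.178744; p^2 = 0.178744^2 = 0.031949
  p = 22/207 = 0.106280; p^2 = 0.106280^2 = 0.011295
  p = 37/207 = 0.178744; p^2 = 0.178744^2 = 0.031949
  p = 41/207 = 0.198068; p^2 = 0.198068^2 = 0.039231
  p = 36/207 = 0.173913; p^2 = 0.173913^2 = 0.030246
sum(p^2) = 0.026978 + 0.031949 + 0.011295 + 0.031949 + 0.039231 + 0.030246 = 0.171648
D = 1 - 0.171648 = 0.828352 ≈ 0.8284

0.8284


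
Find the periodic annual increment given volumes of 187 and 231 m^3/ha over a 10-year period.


PAI = (V2 - V1) / period = (231 - 187) / 10 = 44 / 10 = 4.40 m^3/ha/yr

4.40 m^3/ha/yr


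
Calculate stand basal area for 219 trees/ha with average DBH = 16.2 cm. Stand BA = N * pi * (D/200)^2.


(D/200)^2 = (16.2/200)^2 = 0.081^2 = 0.006561
Individual BA = 3.141593 * 0.006561 = 0.0206120 m^2
Stand BA = 219 * 0.0206120 = 4.51403 ≈ 4.51 m^2/ha

4.51 m^2/ha


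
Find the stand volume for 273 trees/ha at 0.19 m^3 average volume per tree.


V_stand = 273 * 0.19 = 51.87 ≈ 51.9 m^3/ha

51.9 m^3/ha


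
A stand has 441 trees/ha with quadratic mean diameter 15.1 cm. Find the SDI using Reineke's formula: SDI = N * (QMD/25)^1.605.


QMD/25 = 15.1/25 = 0.604
(0.604)^1.605 = exp(1.605 * ln(0.604)) = exp(1.605 * (-0.504181)) = exp(-0.809211) = 0.445209
SDI = 441 * 0.445209 = 196.337 ≈ 196

196


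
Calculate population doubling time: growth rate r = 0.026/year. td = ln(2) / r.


td = ln(2) / 0.026 = 0.693147 / 0.026 = 26.6595 ≈ 26.7 years

26.7 years


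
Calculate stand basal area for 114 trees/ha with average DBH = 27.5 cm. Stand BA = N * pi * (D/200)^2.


(D/200)^2 = (27.5/200)^2 = 0.1375^2 = 0.01890625
Individual BA = 3.141593 * 0.01890625 = 0.0593957 m^2
Stand BA = 114 * 0.0593957 = 6.77111 ≈ 6.77 m^2/ha

6.77 m^2/ha


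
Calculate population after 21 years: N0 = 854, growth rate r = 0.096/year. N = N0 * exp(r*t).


r*t = 0.096 * 21 = 2.016
exp(2.016) = 7.50823
N = 854 * 7.50823 = 6412.03 ≈ 6412

6412


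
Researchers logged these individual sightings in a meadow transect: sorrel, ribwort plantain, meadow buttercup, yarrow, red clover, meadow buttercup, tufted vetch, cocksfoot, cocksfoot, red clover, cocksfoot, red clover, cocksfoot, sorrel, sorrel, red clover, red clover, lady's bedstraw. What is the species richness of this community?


Total individuals logged = 18
Distinct species (count of individuals): sorrel (3), ribwort plantain (1), meadow buttercup (2), yarrow (1), red clover (5), tufted vetch (1), cocksfoot (4), lady's bedstraw (1)
Species richness = number of distinct species = 8

8


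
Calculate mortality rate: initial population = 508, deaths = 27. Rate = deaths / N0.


Mortality rate = 27 / 508 = 0.0531496 ≈ 0.0531

0.0531


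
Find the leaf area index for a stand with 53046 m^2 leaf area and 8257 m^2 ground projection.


LAI = 53046 / 8257 = 6.4244 ≈ 6.42

6.42


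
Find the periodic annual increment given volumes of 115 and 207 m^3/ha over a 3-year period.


PAI = (V2 - V1) / period = (207 - 115) / 3 = 92 / 3 = 30.6667 ≈ 30.67 m^3/ha/yr

30.67 m^3/ha/yr


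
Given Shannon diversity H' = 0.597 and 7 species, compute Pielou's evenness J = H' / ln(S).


ln(7) = 1.94591
J = H' / ln(S) = 0.597 / 1.94591 = 0.306797 ≈ 0.3068

0.3068


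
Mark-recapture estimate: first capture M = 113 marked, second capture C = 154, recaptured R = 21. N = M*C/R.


N = M * C / R = 113 * 154 / 21 = 17402 / 21 = 828.67 ≈ 829

829 individuals
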